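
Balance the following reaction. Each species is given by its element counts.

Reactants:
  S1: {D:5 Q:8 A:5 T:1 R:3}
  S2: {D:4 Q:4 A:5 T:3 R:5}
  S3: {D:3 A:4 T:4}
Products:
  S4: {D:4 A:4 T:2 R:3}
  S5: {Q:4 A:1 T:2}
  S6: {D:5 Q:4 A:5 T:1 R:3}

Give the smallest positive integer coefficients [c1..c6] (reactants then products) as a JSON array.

Coefficients: [4, 3, 3, 4, 6, 5]

D: 4·5+3·4+3·3 = 41 | 4·4+6·0+5·5 = 41
Q: 4·8+3·4+3·0 = 44 | 4·0+6·4+5·4 = 44
A: 4·5+3·5+3·4 = 47 | 4·4+6·1+5·5 = 47
T: 4·1+3·3+3·4 = 25 | 4·2+6·2+5·1 = 25
R: 4·3+3·5+3·0 = 27 | 4·3+6·0+5·3 = 27
gcd(4,3,3,4,6,5) = 1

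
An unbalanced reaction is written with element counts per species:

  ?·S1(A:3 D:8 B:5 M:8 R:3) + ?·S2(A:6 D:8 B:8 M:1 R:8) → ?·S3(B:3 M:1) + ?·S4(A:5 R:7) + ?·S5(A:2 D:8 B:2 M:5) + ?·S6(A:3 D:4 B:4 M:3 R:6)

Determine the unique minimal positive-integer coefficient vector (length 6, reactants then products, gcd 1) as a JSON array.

Coefficients: [5, 2, 5, 1, 5, 4]

A: 5·3+2·6 = 27 | 5·0+1·5+5·2+4·3 = 27
D: 5·8+2·8 = 56 | 5·0+1·0+5·8+4·4 = 56
B: 5·5+2·8 = 41 | 5·3+1·0+5·2+4·4 = 41
M: 5·8+2·1 = 42 | 5·1+1·0+5·5+4·3 = 42
R: 5·3+2·8 = 31 | 5·0+1·7+5·0+4·6 = 31
gcd(5,2,5,1,5,4) = 1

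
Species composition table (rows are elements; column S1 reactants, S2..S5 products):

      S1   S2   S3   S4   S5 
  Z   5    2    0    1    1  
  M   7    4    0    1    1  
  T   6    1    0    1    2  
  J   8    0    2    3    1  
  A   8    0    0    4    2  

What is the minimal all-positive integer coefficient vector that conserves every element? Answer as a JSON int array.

Coefficients: [2, 2, 3, 2, 4]

Z: 2·5 = 10 | 2·2+3·0+2·1+4·1 = 10
M: 2·7 = 14 | 2·4+3·0+2·1+4·1 = 14
T: 2·6 = 12 | 2·1+3·0+2·1+4·2 = 12
J: 2·8 = 16 | 2·0+3·2+2·3+4·1 = 16
A: 2·8 = 16 | 2·0+3·0+2·4+4·2 = 16
gcd(2,2,3,2,4) = 1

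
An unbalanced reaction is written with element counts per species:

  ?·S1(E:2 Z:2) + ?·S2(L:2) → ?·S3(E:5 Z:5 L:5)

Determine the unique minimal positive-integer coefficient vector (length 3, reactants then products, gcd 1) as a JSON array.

Coefficients: [5, 5, 2]

E: 5·2+5·0 = 10 | 2·5 = 10
Z: 5·2+5·0 = 10 | 2·5 = 10
L: 5·0+5·2 = 10 | 2·5 = 10
gcd(5,5,2) = 1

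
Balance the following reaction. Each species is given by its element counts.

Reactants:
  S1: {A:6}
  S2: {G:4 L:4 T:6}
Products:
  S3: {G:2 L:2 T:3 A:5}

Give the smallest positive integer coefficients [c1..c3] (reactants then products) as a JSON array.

G: 5·0+3·4 = 12 | 6·2 = 12
L: 5·0+3·4 = 12 | 6·2 = 12
T: 5·0+3·6 = 18 | 6·3 = 18
A: 5·6+3·0 = 30 | 6·5 = 30
gcd(5,3,6) = 1

Coefficients: [5, 3, 6]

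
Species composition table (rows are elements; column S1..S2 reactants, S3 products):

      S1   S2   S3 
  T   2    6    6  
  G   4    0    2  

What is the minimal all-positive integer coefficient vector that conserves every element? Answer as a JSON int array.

T: 3·2+5·6 = 36 | 6·6 = 36
G: 3·4+5·0 = 12 | 6·2 = 12
gcd(3,5,6) = 1

Coefficients: [3, 5, 6]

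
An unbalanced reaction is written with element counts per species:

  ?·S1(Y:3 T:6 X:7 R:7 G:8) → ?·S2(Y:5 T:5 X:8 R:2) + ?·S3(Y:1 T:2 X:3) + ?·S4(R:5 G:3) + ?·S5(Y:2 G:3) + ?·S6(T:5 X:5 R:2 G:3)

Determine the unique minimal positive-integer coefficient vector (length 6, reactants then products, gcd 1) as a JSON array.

Y: 6·3 = 18 | 1·5+3·1+6·0+5·2+5·0 = 18
T: 6·6 = 36 | 1·5+3·2+6·0+5·0+5·5 = 36
X: 6·7 = 42 | 1·8+3·3+6·0+5·0+5·5 = 42
R: 6·7 = 42 | 1·2+3·0+6·5+5·0+5·2 = 42
G: 6·8 = 48 | 1·0+3·0+6·3+5·3+5·3 = 48
gcd(6,1,3,6,5,5) = 1

Coefficients: [6, 1, 3, 6, 5, 5]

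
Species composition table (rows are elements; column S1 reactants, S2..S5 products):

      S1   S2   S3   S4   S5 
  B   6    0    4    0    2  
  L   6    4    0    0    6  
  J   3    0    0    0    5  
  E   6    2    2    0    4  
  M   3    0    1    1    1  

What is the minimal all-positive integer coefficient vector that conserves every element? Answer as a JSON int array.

Coefficients: [5, 3, 6, 6, 3]

B: 5·6 = 30 | 3·0+6·4+6·0+3·2 = 30
L: 5·6 = 30 | 3·4+6·0+6·0+3·6 = 30
J: 5·3 = 15 | 3·0+6·0+6·0+3·5 = 15
E: 5·6 = 30 | 3·2+6·2+6·0+3·4 = 30
M: 5·3 = 15 | 3·0+6·1+6·1+3·1 = 15
gcd(5,3,6,6,3) = 1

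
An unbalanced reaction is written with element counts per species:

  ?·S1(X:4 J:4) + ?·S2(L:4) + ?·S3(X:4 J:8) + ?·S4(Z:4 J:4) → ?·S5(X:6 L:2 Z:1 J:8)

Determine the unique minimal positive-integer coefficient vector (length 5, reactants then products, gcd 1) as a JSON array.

Coefficients: [5, 2, 1, 1, 4]

X: 5·4+2·0+1·4+1·0 = 24 | 4·6 = 24
L: 5·0+2·4+1·0+1·0 = 8 | 4·2 = 8
Z: 5·0+2·0+1·0+1·4 = 4 | 4·1 = 4
J: 5·4+2·0+1·8+1·4 = 32 | 4·8 = 32
gcd(5,2,1,1,4) = 1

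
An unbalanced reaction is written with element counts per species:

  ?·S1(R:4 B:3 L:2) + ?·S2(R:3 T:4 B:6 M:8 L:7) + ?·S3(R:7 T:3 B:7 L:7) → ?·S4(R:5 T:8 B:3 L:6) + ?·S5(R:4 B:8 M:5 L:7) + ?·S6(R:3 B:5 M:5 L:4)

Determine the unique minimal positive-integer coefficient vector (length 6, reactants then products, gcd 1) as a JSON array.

R: 1·4+5·3+4·7 = 47 | 4·5+3·4+5·3 = 47
T: 1·0+5·4+4·3 = 32 | 4·8+3·0+5·0 = 32
B: 1·3+5·6+4·7 = 61 | 4·3+3·8+5·5 = 61
M: 1·0+5·8+4·0 = 40 | 4·0+3·5+5·5 = 40
L: 1·2+5·7+4·7 = 65 | 4·6+3·7+5·4 = 65
gcd(1,5,4,4,3,5) = 1

Coefficients: [1, 5, 4, 4, 3, 5]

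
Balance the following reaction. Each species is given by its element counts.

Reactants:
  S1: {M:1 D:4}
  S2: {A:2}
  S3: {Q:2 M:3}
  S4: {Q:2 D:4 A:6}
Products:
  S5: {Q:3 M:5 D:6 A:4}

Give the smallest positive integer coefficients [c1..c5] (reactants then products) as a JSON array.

Coefficients: [5, 5, 5, 1, 4]

Q: 5·0+5·0+5·2+1·2 = 12 | 4·3 = 12
M: 5·1+5·0+5·3+1·0 = 20 | 4·5 = 20
D: 5·4+5·0+5·0+1·4 = 24 | 4·6 = 24
A: 5·0+5·2+5·0+1·6 = 16 | 4·4 = 16
gcd(5,5,5,1,4) = 1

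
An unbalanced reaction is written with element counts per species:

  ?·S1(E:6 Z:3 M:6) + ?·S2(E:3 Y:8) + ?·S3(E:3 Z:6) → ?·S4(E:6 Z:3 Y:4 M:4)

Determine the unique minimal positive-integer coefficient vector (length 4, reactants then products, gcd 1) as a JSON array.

E: 4·6+3·3+1·3 = 36 | 6·6 = 36
Z: 4·3+3·0+1·6 = 18 | 6·3 = 18
Y: 4·0+3·8+1·0 = 24 | 6·4 = 24
M: 4·6+3·0+1·0 = 24 | 6·4 = 24
gcd(4,3,1,6) = 1

Coefficients: [4, 3, 1, 6]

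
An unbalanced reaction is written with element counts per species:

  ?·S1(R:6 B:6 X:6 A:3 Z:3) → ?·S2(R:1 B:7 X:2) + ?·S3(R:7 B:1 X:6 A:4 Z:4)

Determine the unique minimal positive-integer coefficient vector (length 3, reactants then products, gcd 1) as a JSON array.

R: 4·6 = 24 | 3·1+3·7 = 24
B: 4·6 = 24 | 3·7+3·1 = 24
X: 4·6 = 24 | 3·2+3·6 = 24
A: 4·3 = 12 | 3·0+3·4 = 12
Z: 4·3 = 12 | 3·0+3·4 = 12
gcd(4,3,3) = 1

Coefficients: [4, 3, 3]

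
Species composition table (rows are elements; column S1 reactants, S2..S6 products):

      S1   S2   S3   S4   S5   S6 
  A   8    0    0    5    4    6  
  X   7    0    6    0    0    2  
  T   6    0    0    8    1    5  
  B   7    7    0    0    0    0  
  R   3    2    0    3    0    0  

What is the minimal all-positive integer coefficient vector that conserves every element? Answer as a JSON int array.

A: 6·8 = 48 | 6·0+6·0+2·5+5·4+3·6 = 48
X: 6·7 = 42 | 6·0+6·6+2·0+5·0+3·2 = 42
T: 6·6 = 36 | 6·0+6·0+2·8+5·1+3·5 = 36
B: 6·7 = 42 | 6·7+6·0+2·0+5·0+3·0 = 42
R: 6·3 = 18 | 6·2+6·0+2·3+5·0+3·0 = 18
gcd(6,6,6,2,5,3) = 1

Coefficients: [6, 6, 6, 2, 5, 3]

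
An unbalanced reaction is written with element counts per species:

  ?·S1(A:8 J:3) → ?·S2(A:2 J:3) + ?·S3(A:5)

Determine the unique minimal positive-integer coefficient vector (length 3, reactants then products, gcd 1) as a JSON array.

A: 5·8 = 40 | 5·2+6·5 = 40
J: 5·3 = 15 | 5·3+6·0 = 15
gcd(5,5,6) = 1

Coefficients: [5, 5, 6]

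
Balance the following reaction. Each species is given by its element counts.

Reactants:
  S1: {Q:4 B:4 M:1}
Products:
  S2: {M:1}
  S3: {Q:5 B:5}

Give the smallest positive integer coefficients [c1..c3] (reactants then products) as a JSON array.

Q: 5·4 = 20 | 5·0+4·5 = 20
B: 5·4 = 20 | 5·0+4·5 = 20
M: 5·1 = 5 | 5·1+4·0 = 5
gcd(5,5,4) = 1

Coefficients: [5, 5, 4]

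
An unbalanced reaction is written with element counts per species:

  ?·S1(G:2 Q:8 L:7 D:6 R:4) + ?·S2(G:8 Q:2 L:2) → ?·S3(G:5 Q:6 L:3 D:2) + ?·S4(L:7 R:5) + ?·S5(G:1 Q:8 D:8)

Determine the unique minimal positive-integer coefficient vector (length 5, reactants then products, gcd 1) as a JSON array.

G: 5·2+1·8 = 18 | 3·5+4·0+3·1 = 18
Q: 5·8+1·2 = 42 | 3·6+4·0+3·8 = 42
L: 5·7+1·2 = 37 | 3·3+4·7+3·0 = 37
D: 5·6+1·0 = 30 | 3·2+4·0+3·8 = 30
R: 5·4+1·0 = 20 | 3·0+4·5+3·0 = 20
gcd(5,1,3,4,3) = 1

Coefficients: [5, 1, 3, 4, 3]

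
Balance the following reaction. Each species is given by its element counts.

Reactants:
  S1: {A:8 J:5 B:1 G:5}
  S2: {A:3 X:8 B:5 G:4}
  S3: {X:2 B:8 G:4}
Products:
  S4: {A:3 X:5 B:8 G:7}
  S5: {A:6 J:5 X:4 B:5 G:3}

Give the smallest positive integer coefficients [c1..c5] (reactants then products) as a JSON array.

Coefficients: [3, 4, 5, 6, 3]

A: 3·8+4·3+5·0 = 36 | 6·3+3·6 = 36
J: 3·5+4·0+5·0 = 15 | 6·0+3·5 = 15
X: 3·0+4·8+5·2 = 42 | 6·5+3·4 = 42
B: 3·1+4·5+5·8 = 63 | 6·8+3·5 = 63
G: 3·5+4·4+5·4 = 51 | 6·7+3·3 = 51
gcd(3,4,5,6,3) = 1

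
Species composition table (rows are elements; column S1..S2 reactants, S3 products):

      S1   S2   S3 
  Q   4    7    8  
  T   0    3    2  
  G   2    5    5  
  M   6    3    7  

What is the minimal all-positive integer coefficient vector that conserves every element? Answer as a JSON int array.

Q: 5·4+4·7 = 48 | 6·8 = 48
T: 5·0+4·3 = 12 | 6·2 = 12
G: 5·2+4·5 = 30 | 6·5 = 30
M: 5·6+4·3 = 42 | 6·7 = 42
gcd(5,4,6) = 1

Coefficients: [5, 4, 6]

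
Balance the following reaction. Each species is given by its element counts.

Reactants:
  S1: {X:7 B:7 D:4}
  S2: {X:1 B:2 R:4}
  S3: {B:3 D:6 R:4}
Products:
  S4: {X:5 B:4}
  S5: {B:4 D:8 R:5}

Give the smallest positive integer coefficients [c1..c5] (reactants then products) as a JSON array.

X: 2·7+1·1+4·0 = 15 | 3·5+4·0 = 15
B: 2·7+1·2+4·3 = 28 | 3·4+4·4 = 28
D: 2·4+1·0+4·6 = 32 | 3·0+4·8 = 32
R: 2·0+1·4+4·4 = 20 | 3·0+4·5 = 20
gcd(2,1,4,3,4) = 1

Coefficients: [2, 1, 4, 3, 4]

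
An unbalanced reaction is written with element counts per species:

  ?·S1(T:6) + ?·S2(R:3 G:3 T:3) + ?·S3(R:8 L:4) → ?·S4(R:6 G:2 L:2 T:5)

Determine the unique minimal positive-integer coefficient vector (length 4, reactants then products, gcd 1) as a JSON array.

R: 3·0+4·3+3·8 = 36 | 6·6 = 36
G: 3·0+4·3+3·0 = 12 | 6·2 = 12
L: 3·0+4·0+3·4 = 12 | 6·2 = 12
T: 3·6+4·3+3·0 = 30 | 6·5 = 30
gcd(3,4,3,6) = 1

Coefficients: [3, 4, 3, 6]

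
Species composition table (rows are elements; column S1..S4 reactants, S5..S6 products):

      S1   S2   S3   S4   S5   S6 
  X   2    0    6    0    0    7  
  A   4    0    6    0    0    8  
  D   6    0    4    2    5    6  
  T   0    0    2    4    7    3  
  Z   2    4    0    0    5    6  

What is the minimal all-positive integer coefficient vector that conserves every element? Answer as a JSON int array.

X: 1·2+5·0+2·6+4·0 = 14 | 2·0+2·7 = 14
A: 1·4+5·0+2·6+4·0 = 16 | 2·0+2·8 = 16
D: 1·6+5·0+2·4+4·2 = 22 | 2·5+2·6 = 22
T: 1·0+5·0+2·2+4·4 = 20 | 2·7+2·3 = 20
Z: 1·2+5·4+2·0+4·0 = 22 | 2·5+2·6 = 22
gcd(1,5,2,4,2,2) = 1

Coefficients: [1, 5, 2, 4, 2, 2]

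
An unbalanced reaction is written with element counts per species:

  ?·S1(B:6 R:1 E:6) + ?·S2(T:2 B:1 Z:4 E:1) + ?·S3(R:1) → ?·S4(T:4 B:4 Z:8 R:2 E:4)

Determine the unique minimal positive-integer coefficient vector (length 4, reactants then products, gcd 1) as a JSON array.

T: 1·0+6·2+5·0 = 12 | 3·4 = 12
B: 1·6+6·1+5·0 = 12 | 3·4 = 12
Z: 1·0+6·4+5·0 = 24 | 3·8 = 24
R: 1·1+6·0+5·1 = 6 | 3·2 = 6
E: 1·6+6·1+5·0 = 12 | 3·4 = 12
gcd(1,6,5,3) = 1

Coefficients: [1, 6, 5, 3]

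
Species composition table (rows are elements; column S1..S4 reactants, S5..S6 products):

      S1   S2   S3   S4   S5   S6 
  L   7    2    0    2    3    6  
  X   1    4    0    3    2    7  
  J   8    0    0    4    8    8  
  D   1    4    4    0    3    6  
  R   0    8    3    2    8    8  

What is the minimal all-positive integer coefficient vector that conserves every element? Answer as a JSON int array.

L: 1·7+1·2+4·0+6·2 = 21 | 1·3+3·6 = 21
X: 1·1+1·4+4·0+6·3 = 23 | 1·2+3·7 = 23
J: 1·8+1·0+4·0+6·4 = 32 | 1·8+3·8 = 32
D: 1·1+1·4+4·4+6·0 = 21 | 1·3+3·6 = 21
R: 1·0+1·8+4·3+6·2 = 32 | 1·8+3·8 = 32
gcd(1,1,4,6,1,3) = 1

Coefficients: [1, 1, 4, 6, 1, 3]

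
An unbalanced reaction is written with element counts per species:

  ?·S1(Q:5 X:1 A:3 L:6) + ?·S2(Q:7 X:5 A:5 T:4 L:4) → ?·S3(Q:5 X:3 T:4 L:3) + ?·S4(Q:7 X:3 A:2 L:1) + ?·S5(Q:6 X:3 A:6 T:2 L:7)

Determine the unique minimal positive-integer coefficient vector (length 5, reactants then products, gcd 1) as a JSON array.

Q: 5·5+5·7 = 60 | 2·5+2·7+6·6 = 60
X: 5·1+5·5 = 30 | 2·3+2·3+6·3 = 30
A: 5·3+5·5 = 40 | 2·0+2·2+6·6 = 40
T: 5·0+5·4 = 20 | 2·4+2·0+6·2 = 20
L: 5·6+5·4 = 50 | 2·3+2·1+6·7 = 50
gcd(5,5,2,2,6) = 1

Coefficients: [5, 5, 2, 2, 6]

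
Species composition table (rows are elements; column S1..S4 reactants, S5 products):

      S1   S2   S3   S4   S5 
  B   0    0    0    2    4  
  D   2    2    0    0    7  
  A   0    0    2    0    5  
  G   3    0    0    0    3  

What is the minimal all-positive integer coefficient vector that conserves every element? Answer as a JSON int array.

Coefficients: [2, 5, 5, 4, 2]

B: 2·0+5·0+5·0+4·2 = 8 | 2·4 = 8
D: 2·2+5·2+5·0+4·0 = 14 | 2·7 = 14
A: 2·0+5·0+5·2+4·0 = 10 | 2·5 = 10
G: 2·3+5·0+5·0+4·0 = 6 | 2·3 = 6
gcd(2,5,5,4,2) = 1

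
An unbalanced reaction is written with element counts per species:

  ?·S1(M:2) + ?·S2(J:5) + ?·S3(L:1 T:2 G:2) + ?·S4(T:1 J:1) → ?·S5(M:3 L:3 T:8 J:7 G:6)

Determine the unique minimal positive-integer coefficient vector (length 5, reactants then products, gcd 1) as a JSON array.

Coefficients: [3, 2, 6, 4, 2]

M: 3·2+2·0+6·0+4·0 = 6 | 2·3 = 6
L: 3·0+2·0+6·1+4·0 = 6 | 2·3 = 6
T: 3·0+2·0+6·2+4·1 = 16 | 2·8 = 16
J: 3·0+2·5+6·0+4·1 = 14 | 2·7 = 14
G: 3·0+2·0+6·2+4·0 = 12 | 2·6 = 12
gcd(3,2,6,4,2) = 1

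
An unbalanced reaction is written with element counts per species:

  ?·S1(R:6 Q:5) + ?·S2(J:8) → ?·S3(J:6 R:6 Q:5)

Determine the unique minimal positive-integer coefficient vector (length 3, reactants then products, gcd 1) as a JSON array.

Coefficients: [4, 3, 4]

J: 4·0+3·8 = 24 | 4·6 = 24
R: 4·6+3·0 = 24 | 4·6 = 24
Q: 4·5+3·0 = 20 | 4·5 = 20
gcd(4,3,4) = 1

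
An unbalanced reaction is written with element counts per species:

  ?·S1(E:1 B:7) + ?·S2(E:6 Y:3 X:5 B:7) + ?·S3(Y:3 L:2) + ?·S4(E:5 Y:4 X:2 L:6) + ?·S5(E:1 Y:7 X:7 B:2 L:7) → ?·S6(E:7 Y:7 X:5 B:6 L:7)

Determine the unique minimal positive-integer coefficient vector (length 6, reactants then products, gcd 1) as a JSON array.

Coefficients: [2, 2, 2, 4, 1, 5]

E: 2·1+2·6+2·0+4·5+1·1 = 35 | 5·7 = 35
Y: 2·0+2·3+2·3+4·4+1·7 = 35 | 5·7 = 35
X: 2·0+2·5+2·0+4·2+1·7 = 25 | 5·5 = 25
B: 2·7+2·7+2·0+4·0+1·2 = 30 | 5·6 = 30
L: 2·0+2·0+2·2+4·6+1·7 = 35 | 5·7 = 35
gcd(2,2,2,4,1,5) = 1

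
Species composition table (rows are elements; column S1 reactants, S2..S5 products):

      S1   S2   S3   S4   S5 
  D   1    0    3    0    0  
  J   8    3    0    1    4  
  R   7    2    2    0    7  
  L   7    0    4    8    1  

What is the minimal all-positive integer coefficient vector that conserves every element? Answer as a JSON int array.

D: 3·1 = 3 | 6·0+1·3+2·0+1·0 = 3
J: 3·8 = 24 | 6·3+1·0+2·1+1·4 = 24
R: 3·7 = 21 | 6·2+1·2+2·0+1·7 = 21
L: 3·7 = 21 | 6·0+1·4+2·8+1·1 = 21
gcd(3,6,1,2,1) = 1

Coefficients: [3, 6, 1, 2, 1]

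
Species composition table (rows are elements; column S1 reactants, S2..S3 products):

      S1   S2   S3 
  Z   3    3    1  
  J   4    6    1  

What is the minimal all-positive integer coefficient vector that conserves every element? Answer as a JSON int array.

Coefficients: [3, 1, 6]

Z: 3·3 = 9 | 1·3+6·1 = 9
J: 3·4 = 12 | 1·6+6·1 = 12
gcd(3,1,6) = 1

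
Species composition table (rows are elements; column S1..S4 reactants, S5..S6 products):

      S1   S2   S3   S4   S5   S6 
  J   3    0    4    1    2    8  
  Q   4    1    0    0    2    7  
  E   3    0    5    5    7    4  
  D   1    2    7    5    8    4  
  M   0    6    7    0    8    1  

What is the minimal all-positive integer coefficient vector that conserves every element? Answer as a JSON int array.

Coefficients: [5, 6, 2, 5, 6, 2]

J: 5·3+6·0+2·4+5·1 = 28 | 6·2+2·8 = 28
Q: 5·4+6·1+2·0+5·0 = 26 | 6·2+2·7 = 26
E: 5·3+6·0+2·5+5·5 = 50 | 6·7+2·4 = 50
D: 5·1+6·2+2·7+5·5 = 56 | 6·8+2·4 = 56
M: 5·0+6·6+2·7+5·0 = 50 | 6·8+2·1 = 50
gcd(5,6,2,5,6,2) = 1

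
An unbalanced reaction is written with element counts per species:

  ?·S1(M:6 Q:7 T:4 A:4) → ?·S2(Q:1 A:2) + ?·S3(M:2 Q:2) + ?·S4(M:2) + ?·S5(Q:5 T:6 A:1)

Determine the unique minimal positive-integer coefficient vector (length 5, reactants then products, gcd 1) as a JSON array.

M: 3·6 = 18 | 5·0+3·2+6·2+2·0 = 18
Q: 3·7 = 21 | 5·1+3·2+6·0+2·5 = 21
T: 3·4 = 12 | 5·0+3·0+6·0+2·6 = 12
A: 3·4 = 12 | 5·2+3·0+6·0+2·1 = 12
gcd(3,5,3,6,2) = 1

Coefficients: [3, 5, 3, 6, 2]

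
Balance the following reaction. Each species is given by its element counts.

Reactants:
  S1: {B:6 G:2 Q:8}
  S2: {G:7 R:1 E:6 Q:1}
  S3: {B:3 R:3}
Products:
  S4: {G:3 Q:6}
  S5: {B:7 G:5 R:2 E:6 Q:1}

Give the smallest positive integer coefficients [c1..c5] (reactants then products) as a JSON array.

Coefficients: [3, 3, 1, 4, 3]

B: 3·6+3·0+1·3 = 21 | 4·0+3·7 = 21
G: 3·2+3·7+1·0 = 27 | 4·3+3·5 = 27
R: 3·0+3·1+1·3 = 6 | 4·0+3·2 = 6
E: 3·0+3·6+1·0 = 18 | 4·0+3·6 = 18
Q: 3·8+3·1+1·0 = 27 | 4·6+3·1 = 27
gcd(3,3,1,4,3) = 1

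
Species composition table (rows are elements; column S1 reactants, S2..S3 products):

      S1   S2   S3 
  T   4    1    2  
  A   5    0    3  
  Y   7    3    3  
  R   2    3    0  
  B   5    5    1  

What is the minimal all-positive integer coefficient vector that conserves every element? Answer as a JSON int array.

Coefficients: [3, 2, 5]

T: 3·4 = 12 | 2·1+5·2 = 12
A: 3·5 = 15 | 2·0+5·3 = 15
Y: 3·7 = 21 | 2·3+5·3 = 21
R: 3·2 = 6 | 2·3+5·0 = 6
B: 3·5 = 15 | 2·5+5·1 = 15
gcd(3,2,5) = 1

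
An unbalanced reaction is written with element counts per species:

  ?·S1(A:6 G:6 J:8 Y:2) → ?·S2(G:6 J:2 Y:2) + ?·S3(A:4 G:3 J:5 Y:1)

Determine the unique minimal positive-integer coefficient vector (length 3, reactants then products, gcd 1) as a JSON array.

Coefficients: [4, 1, 6]

A: 4·6 = 24 | 1·0+6·4 = 24
G: 4·6 = 24 | 1·6+6·3 = 24
J: 4·8 = 32 | 1·2+6·5 = 32
Y: 4·2 = 8 | 1·2+6·1 = 8
gcd(4,1,6) = 1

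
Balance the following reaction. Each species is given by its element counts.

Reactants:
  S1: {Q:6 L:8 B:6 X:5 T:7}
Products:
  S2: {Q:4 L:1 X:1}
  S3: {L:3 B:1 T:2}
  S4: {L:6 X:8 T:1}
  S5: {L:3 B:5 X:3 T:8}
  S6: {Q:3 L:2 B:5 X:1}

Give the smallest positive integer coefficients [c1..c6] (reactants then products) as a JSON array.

Q: 5·6 = 30 | 6·4+5·0+1·0+3·0+2·3 = 30
L: 5·8 = 40 | 6·1+5·3+1·6+3·3+2·2 = 40
B: 5·6 = 30 | 6·0+5·1+1·0+3·5+2·5 = 30
X: 5·5 = 25 | 6·1+5·0+1·8+3·3+2·1 = 25
T: 5·7 = 35 | 6·0+5·2+1·1+3·8+2·0 = 35
gcd(5,6,5,1,3,2) = 1

Coefficients: [5, 6, 5, 1, 3, 2]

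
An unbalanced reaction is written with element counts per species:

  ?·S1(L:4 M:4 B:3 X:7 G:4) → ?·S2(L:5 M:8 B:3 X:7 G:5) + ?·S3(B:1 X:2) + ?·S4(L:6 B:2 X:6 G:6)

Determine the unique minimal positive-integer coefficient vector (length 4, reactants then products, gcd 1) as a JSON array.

Coefficients: [4, 2, 4, 1]

L: 4·4 = 16 | 2·5+4·0+1·6 = 16
M: 4·4 = 16 | 2·8+4·0+1·0 = 16
B: 4·3 = 12 | 2·3+4·1+1·2 = 12
X: 4·7 = 28 | 2·7+4·2+1·6 = 28
G: 4·4 = 16 | 2·5+4·0+1·6 = 16
gcd(4,2,4,1) = 1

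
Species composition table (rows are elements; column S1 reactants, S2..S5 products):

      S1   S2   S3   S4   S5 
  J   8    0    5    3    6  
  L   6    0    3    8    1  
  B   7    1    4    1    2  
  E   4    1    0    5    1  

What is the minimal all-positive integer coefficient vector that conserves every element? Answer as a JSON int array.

J: 3·8 = 24 | 6·0+3·5+1·3+1·6 = 24
L: 3·6 = 18 | 6·0+3·3+1·8+1·1 = 18
B: 3·7 = 21 | 6·1+3·4+1·1+1·2 = 21
E: 3·4 = 12 | 6·1+3·0+1·5+1·1 = 12
gcd(3,6,3,1,1) = 1

Coefficients: [3, 6, 3, 1, 1]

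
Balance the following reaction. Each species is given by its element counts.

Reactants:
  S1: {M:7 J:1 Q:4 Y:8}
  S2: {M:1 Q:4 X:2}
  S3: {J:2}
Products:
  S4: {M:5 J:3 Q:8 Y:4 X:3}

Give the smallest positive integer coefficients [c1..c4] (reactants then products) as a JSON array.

M: 2·7+6·1+5·0 = 20 | 4·5 = 20
J: 2·1+6·0+5·2 = 12 | 4·3 = 12
Q: 2·4+6·4+5·0 = 32 | 4·8 = 32
Y: 2·8+6·0+5·0 = 16 | 4·4 = 16
X: 2·0+6·2+5·0 = 12 | 4·3 = 12
gcd(2,6,5,4) = 1

Coefficients: [2, 6, 5, 4]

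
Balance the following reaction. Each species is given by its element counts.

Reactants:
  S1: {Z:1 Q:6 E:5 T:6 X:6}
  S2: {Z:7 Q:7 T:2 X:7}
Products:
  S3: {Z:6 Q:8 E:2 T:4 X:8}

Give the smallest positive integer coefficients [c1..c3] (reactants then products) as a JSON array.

Coefficients: [2, 4, 5]

Z: 2·1+4·7 = 30 | 5·6 = 30
Q: 2·6+4·7 = 40 | 5·8 = 40
E: 2·5+4·0 = 10 | 5·2 = 10
T: 2·6+4·2 = 20 | 5·4 = 20
X: 2·6+4·7 = 40 | 5·8 = 40
gcd(2,4,5) = 1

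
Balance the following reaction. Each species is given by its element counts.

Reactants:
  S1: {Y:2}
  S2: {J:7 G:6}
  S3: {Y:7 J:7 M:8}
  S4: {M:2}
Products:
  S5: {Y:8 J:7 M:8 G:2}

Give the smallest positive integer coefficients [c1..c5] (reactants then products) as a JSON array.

Y: 5·2+1·0+2·7+4·0 = 24 | 3·8 = 24
J: 5·0+1·7+2·7+4·0 = 21 | 3·7 = 21
M: 5·0+1·0+2·8+4·2 = 24 | 3·8 = 24
G: 5·0+1·6+2·0+4·0 = 6 | 3·2 = 6
gcd(5,1,2,4,3) = 1

Coefficients: [5, 1, 2, 4, 3]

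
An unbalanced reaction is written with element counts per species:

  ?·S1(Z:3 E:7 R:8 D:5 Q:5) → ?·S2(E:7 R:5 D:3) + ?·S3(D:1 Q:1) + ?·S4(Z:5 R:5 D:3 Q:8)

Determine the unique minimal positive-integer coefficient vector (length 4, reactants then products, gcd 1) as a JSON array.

Coefficients: [5, 5, 1, 3]

Z: 5·3 = 15 | 5·0+1·0+3·5 = 15
E: 5·7 = 35 | 5·7+1·0+3·0 = 35
R: 5·8 = 40 | 5·5+1·0+3·5 = 40
D: 5·5 = 25 | 5·3+1·1+3·3 = 25
Q: 5·5 = 25 | 5·0+1·1+3·8 = 25
gcd(5,5,1,3) = 1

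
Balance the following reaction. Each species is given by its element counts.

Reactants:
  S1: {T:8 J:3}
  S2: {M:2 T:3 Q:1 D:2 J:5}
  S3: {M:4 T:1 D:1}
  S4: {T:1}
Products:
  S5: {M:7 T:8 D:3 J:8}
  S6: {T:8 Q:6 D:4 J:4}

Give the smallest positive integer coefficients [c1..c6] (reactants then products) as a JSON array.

Coefficients: [2, 6, 4, 2, 4, 1]

M: 2·0+6·2+4·4+2·0 = 28 | 4·7+1·0 = 28
T: 2·8+6·3+4·1+2·1 = 40 | 4·8+1·8 = 40
Q: 2·0+6·1+4·0+2·0 = 6 | 4·0+1·6 = 6
D: 2·0+6·2+4·1+2·0 = 16 | 4·3+1·4 = 16
J: 2·3+6·5+4·0+2·0 = 36 | 4·8+1·4 = 36
gcd(2,6,4,2,4,1) = 1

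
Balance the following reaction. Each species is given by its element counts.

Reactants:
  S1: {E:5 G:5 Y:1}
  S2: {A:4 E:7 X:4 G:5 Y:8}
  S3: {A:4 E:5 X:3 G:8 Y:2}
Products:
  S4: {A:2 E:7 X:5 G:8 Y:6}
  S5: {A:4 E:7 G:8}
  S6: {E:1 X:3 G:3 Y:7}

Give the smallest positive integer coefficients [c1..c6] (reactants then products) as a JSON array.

Coefficients: [5, 2, 5, 4, 5, 1]

A: 5·0+2·4+5·4 = 28 | 4·2+5·4+1·0 = 28
E: 5·5+2·7+5·5 = 64 | 4·7+5·7+1·1 = 64
X: 5·0+2·4+5·3 = 23 | 4·5+5·0+1·3 = 23
G: 5·5+2·5+5·8 = 75 | 4·8+5·8+1·3 = 75
Y: 5·1+2·8+5·2 = 31 | 4·6+5·0+1·7 = 31
gcd(5,2,5,4,5,1) = 1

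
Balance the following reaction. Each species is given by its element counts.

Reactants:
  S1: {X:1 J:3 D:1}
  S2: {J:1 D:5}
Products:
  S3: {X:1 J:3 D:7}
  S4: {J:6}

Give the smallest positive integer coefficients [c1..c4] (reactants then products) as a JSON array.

X: 5·1+6·0 = 5 | 5·1+1·0 = 5
J: 5·3+6·1 = 21 | 5·3+1·6 = 21
D: 5·1+6·5 = 35 | 5·7+1·0 = 35
gcd(5,6,5,1) = 1

Coefficients: [5, 6, 5, 1]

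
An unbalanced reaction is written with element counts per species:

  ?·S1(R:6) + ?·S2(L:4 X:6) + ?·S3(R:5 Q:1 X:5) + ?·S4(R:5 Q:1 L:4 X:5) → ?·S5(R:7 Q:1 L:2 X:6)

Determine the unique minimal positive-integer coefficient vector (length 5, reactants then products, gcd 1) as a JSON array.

R: 2·6+1·0+4·5+2·5 = 42 | 6·7 = 42
Q: 2·0+1·0+4·1+2·1 = 6 | 6·1 = 6
L: 2·0+1·4+4·0+2·4 = 12 | 6·2 = 12
X: 2·0+1·6+4·5+2·5 = 36 | 6·6 = 36
gcd(2,1,4,2,6) = 1

Coefficients: [2, 1, 4, 2, 6]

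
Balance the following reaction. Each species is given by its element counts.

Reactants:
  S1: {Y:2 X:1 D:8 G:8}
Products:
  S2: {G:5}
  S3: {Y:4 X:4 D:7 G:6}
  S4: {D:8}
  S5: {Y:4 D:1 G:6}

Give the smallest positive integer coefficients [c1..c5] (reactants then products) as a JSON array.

Y: 4·2 = 8 | 4·0+1·4+3·0+1·4 = 8
X: 4·1 = 4 | 4·0+1·4+3·0+1·0 = 4
D: 4·8 = 32 | 4·0+1·7+3·8+1·1 = 32
G: 4·8 = 32 | 4·5+1·6+3·0+1·6 = 32
gcd(4,4,1,3,1) = 1

Coefficients: [4, 4, 1, 3, 1]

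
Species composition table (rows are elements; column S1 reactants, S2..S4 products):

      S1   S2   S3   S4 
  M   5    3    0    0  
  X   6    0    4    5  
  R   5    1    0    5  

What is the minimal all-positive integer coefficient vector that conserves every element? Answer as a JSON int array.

Coefficients: [3, 5, 2, 2]

M: 3·5 = 15 | 5·3+2·0+2·0 = 15
X: 3·6 = 18 | 5·0+2·4+2·5 = 18
R: 3·5 = 15 | 5·1+2·0+2·5 = 15
gcd(3,5,2,2) = 1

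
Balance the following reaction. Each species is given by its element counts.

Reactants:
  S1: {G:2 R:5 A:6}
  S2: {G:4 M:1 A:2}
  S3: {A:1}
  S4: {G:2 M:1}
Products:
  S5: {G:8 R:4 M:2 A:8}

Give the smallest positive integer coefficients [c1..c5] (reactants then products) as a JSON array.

Coefficients: [4, 6, 4, 4, 5]

G: 4·2+6·4+4·0+4·2 = 40 | 5·8 = 40
R: 4·5+6·0+4·0+4·0 = 20 | 5·4 = 20
M: 4·0+6·1+4·0+4·1 = 10 | 5·2 = 10
A: 4·6+6·2+4·1+4·0 = 40 | 5·8 = 40
gcd(4,6,4,4,5) = 1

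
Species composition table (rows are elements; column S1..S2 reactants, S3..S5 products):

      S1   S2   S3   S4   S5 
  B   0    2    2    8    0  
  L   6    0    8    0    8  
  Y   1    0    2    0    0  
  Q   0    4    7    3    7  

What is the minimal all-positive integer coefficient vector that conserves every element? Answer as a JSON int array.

Coefficients: [4, 6, 2, 1, 1]

B: 4·0+6·2 = 12 | 2·2+1·8+1·0 = 12
L: 4·6+6·0 = 24 | 2·8+1·0+1·8 = 24
Y: 4·1+6·0 = 4 | 2·2+1·0+1·0 = 4
Q: 4·0+6·4 = 24 | 2·7+1·3+1·7 = 24
gcd(4,6,2,1,1) = 1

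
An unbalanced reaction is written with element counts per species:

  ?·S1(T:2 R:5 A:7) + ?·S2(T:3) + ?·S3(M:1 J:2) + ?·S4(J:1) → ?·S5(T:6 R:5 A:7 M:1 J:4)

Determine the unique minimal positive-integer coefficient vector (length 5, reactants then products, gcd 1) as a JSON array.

Coefficients: [3, 4, 3, 6, 3]

T: 3·2+4·3+3·0+6·0 = 18 | 3·6 = 18
R: 3·5+4·0+3·0+6·0 = 15 | 3·5 = 15
A: 3·7+4·0+3·0+6·0 = 21 | 3·7 = 21
M: 3·0+4·0+3·1+6·0 = 3 | 3·1 = 3
J: 3·0+4·0+3·2+6·1 = 12 | 3·4 = 12
gcd(3,4,3,6,3) = 1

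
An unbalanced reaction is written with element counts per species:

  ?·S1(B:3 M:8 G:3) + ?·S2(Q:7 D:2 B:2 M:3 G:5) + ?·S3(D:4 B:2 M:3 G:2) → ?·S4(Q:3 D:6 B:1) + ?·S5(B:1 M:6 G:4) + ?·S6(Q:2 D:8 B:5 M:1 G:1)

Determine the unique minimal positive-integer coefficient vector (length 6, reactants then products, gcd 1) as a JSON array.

Q: 1·0+1·7+5·0 = 7 | 1·3+4·0+2·2 = 7
D: 1·0+1·2+5·4 = 22 | 1·6+4·0+2·8 = 22
B: 1·3+1·2+5·2 = 15 | 1·1+4·1+2·5 = 15
M: 1·8+1·3+5·3 = 26 | 1·0+4·6+2·1 = 26
G: 1·3+1·5+5·2 = 18 | 1·0+4·4+2·1 = 18
gcd(1,1,5,1,4,2) = 1

Coefficients: [1, 1, 5, 1, 4, 2]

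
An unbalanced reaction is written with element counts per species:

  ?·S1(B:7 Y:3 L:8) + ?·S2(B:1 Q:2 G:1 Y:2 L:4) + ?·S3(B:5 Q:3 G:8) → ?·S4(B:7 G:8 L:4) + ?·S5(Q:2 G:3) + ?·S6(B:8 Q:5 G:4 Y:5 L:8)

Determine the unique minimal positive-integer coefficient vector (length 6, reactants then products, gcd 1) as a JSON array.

Coefficients: [1, 6, 5, 2, 6, 3]

B: 1·7+6·1+5·5 = 38 | 2·7+6·0+3·8 = 38
Q: 1·0+6·2+5·3 = 27 | 2·0+6·2+3·5 = 27
G: 1·0+6·1+5·8 = 46 | 2·8+6·3+3·4 = 46
Y: 1·3+6·2+5·0 = 15 | 2·0+6·0+3·5 = 15
L: 1·8+6·4+5·0 = 32 | 2·4+6·0+3·8 = 32
gcd(1,6,5,2,6,3) = 1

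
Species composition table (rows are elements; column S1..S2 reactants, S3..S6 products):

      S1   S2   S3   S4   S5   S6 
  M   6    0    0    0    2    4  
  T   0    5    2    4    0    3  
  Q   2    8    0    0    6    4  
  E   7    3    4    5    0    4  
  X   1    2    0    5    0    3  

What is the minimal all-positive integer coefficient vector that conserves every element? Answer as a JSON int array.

M: 3·6+4·0 = 18 | 5·0+1·0+5·2+2·4 = 18
T: 3·0+4·5 = 20 | 5·2+1·4+5·0+2·3 = 20
Q: 3·2+4·8 = 38 | 5·0+1·0+5·6+2·4 = 38
E: 3·7+4·3 = 33 | 5·4+1·5+5·0+2·4 = 33
X: 3·1+4·2 = 11 | 5·0+1·5+5·0+2·3 = 11
gcd(3,4,5,1,5,2) = 1

Coefficients: [3, 4, 5, 1, 5, 2]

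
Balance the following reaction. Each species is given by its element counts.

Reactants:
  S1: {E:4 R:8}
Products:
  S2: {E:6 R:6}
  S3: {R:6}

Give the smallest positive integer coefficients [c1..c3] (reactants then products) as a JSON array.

Coefficients: [3, 2, 2]

E: 3·4 = 12 | 2·6+2·0 = 12
R: 3·8 = 24 | 2·6+2·6 = 24
gcd(3,2,2) = 1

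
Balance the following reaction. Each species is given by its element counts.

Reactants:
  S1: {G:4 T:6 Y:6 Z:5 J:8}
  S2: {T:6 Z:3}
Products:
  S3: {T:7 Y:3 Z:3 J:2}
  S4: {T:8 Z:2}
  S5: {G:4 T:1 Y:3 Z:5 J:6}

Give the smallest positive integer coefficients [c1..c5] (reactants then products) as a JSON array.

Coefficients: [3, 5, 3, 3, 3]

G: 3·4+5·0 = 12 | 3·0+3·0+3·4 = 12
T: 3·6+5·6 = 48 | 3·7+3·8+3·1 = 48
Y: 3·6+5·0 = 18 | 3·3+3·0+3·3 = 18
Z: 3·5+5·3 = 30 | 3·3+3·2+3·5 = 30
J: 3·8+5·0 = 24 | 3·2+3·0+3·6 = 24
gcd(3,5,3,3,3) = 1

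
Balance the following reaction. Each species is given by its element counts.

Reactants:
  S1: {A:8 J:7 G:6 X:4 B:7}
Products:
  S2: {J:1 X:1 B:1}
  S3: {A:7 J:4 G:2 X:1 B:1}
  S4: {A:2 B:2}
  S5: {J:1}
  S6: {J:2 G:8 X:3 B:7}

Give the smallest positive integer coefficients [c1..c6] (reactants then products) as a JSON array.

Coefficients: [2, 3, 2, 1, 1, 1]

A: 2·8 = 16 | 3·0+2·7+1·2+1·0+1·0 = 16
J: 2·7 = 14 | 3·1+2·4+1·0+1·1+1·2 = 14
G: 2·6 = 12 | 3·0+2·2+1·0+1·0+1·8 = 12
X: 2·4 = 8 | 3·1+2·1+1·0+1·0+1·3 = 8
B: 2·7 = 14 | 3·1+2·1+1·2+1·0+1·7 = 14
gcd(2,3,2,1,1,1) = 1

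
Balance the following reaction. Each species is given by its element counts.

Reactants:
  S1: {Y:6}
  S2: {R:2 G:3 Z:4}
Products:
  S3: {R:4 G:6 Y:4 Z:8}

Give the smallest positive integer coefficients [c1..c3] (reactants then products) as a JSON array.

Coefficients: [2, 6, 3]

R: 2·0+6·2 = 12 | 3·4 = 12
G: 2·0+6·3 = 18 | 3·6 = 18
Y: 2·6+6·0 = 12 | 3·4 = 12
Z: 2·0+6·4 = 24 | 3·8 = 24
gcd(2,6,3) = 1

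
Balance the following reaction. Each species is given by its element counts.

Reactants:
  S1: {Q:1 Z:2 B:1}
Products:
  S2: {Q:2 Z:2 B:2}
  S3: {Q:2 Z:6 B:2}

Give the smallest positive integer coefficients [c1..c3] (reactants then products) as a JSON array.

Q: 4·1 = 4 | 1·2+1·2 = 4
Z: 4·2 = 8 | 1·2+1·6 = 8
B: 4·1 = 4 | 1·2+1·2 = 4
gcd(4,1,1) = 1

Coefficients: [4, 1, 1]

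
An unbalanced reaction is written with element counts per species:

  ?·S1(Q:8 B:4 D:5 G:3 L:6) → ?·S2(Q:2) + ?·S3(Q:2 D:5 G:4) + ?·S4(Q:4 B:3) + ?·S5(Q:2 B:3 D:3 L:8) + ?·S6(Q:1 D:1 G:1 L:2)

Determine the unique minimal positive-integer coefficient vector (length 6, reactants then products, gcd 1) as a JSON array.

Q: 6·8 = 48 | 5·2+3·2+5·4+3·2+6·1 = 48
B: 6·4 = 24 | 5·0+3·0+5·3+3·3+6·0 = 24
D: 6·5 = 30 | 5·0+3·5+5·0+3·3+6·1 = 30
G: 6·3 = 18 | 5·0+3·4+5·0+3·0+6·1 = 18
L: 6·6 = 36 | 5·0+3·0+5·0+3·8+6·2 = 36
gcd(6,5,3,5,3,6) = 1

Coefficients: [6, 5, 3, 5, 3, 6]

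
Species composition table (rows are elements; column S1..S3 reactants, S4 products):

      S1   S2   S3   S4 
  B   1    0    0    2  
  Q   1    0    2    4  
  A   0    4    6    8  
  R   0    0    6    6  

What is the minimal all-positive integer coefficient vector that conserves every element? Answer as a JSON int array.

B: 4·1+1·0+2·0 = 4 | 2·2 = 4
Q: 4·1+1·0+2·2 = 8 | 2·4 = 8
A: 4·0+1·4+2·6 = 16 | 2·8 = 16
R: 4·0+1·0+2·6 = 12 | 2·6 = 12
gcd(4,1,2,2) = 1

Coefficients: [4, 1, 2, 2]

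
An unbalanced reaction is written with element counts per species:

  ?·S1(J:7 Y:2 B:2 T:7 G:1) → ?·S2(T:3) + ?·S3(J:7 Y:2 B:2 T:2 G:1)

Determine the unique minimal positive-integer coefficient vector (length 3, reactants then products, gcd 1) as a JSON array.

J: 3·7 = 21 | 5·0+3·7 = 21
Y: 3·2 = 6 | 5·0+3·2 = 6
B: 3·2 = 6 | 5·0+3·2 = 6
T: 3·7 = 21 | 5·3+3·2 = 21
G: 3·1 = 3 | 5·0+3·1 = 3
gcd(3,5,3) = 1

Coefficients: [3, 5, 3]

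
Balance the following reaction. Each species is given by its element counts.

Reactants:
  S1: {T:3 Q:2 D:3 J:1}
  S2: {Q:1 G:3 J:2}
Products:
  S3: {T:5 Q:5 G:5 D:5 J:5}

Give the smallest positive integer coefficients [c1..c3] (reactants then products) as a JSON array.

T: 5·3+5·0 = 15 | 3·5 = 15
Q: 5·2+5·1 = 15 | 3·5 = 15
G: 5·0+5·3 = 15 | 3·5 = 15
D: 5·3+5·0 = 15 | 3·5 = 15
J: 5·1+5·2 = 15 | 3·5 = 15
gcd(5,5,3) = 1

Coefficients: [5, 5, 3]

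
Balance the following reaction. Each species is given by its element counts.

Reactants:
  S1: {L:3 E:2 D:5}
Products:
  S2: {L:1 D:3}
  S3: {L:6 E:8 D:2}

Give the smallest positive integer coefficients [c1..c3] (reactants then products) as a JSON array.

Coefficients: [4, 6, 1]

L: 4·3 = 12 | 6·1+1·6 = 12
E: 4·2 = 8 | 6·0+1·8 = 8
D: 4·5 = 20 | 6·3+1·2 = 20
gcd(4,6,1) = 1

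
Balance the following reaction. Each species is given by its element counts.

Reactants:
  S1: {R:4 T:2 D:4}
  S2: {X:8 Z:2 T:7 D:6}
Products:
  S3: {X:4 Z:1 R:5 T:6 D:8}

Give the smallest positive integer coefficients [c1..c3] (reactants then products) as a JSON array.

Coefficients: [5, 2, 4]

X: 5·0+2·8 = 16 | 4·4 = 16
Z: 5·0+2·2 = 4 | 4·1 = 4
R: 5·4+2·0 = 20 | 4·5 = 20
T: 5·2+2·7 = 24 | 4·6 = 24
D: 5·4+2·6 = 32 | 4·8 = 32
gcd(5,2,4) = 1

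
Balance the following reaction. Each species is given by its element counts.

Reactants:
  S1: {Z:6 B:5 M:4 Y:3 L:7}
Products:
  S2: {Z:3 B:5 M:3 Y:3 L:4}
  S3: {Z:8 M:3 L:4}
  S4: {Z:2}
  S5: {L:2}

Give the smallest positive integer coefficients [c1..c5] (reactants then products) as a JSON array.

Z: 6·6 = 36 | 6·3+2·8+1·2+5·0 = 36
B: 6·5 = 30 | 6·5+2·0+1·0+5·0 = 30
M: 6·4 = 24 | 6·3+2·3+1·0+5·0 = 24
Y: 6·3 = 18 | 6·3+2·0+1·0+5·0 = 18
L: 6·7 = 42 | 6·4+2·4+1·0+5·2 = 42
gcd(6,6,2,1,5) = 1

Coefficients: [6, 6, 2, 1, 5]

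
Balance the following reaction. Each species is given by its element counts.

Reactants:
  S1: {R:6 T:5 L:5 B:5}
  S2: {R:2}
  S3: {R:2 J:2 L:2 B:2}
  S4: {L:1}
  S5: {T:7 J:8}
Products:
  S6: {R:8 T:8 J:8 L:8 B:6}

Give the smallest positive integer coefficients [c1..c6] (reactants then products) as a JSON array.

Coefficients: [2, 2, 4, 6, 2, 3]

R: 2·6+2·2+4·2+6·0+2·0 = 24 | 3·8 = 24
T: 2·5+2·0+4·0+6·0+2·7 = 24 | 3·8 = 24
J: 2·0+2·0+4·2+6·0+2·8 = 24 | 3·8 = 24
L: 2·5+2·0+4·2+6·1+2·0 = 24 | 3·8 = 24
B: 2·5+2·0+4·2+6·0+2·0 = 18 | 3·6 = 18
gcd(2,2,4,6,2,3) = 1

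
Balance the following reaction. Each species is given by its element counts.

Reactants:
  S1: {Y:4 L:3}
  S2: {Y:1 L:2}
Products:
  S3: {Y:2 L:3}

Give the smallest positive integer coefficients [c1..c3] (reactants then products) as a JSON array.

Y: 1·4+6·1 = 10 | 5·2 = 10
L: 1·3+6·2 = 15 | 5·3 = 15
gcd(1,6,5) = 1

Coefficients: [1, 6, 5]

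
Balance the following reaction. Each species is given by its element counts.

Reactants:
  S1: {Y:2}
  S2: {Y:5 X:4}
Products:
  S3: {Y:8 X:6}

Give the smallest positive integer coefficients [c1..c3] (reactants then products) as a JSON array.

Y: 1·2+6·5 = 32 | 4·8 = 32
X: 1·0+6·4 = 24 | 4·6 = 24
gcd(1,6,4) = 1

Coefficients: [1, 6, 4]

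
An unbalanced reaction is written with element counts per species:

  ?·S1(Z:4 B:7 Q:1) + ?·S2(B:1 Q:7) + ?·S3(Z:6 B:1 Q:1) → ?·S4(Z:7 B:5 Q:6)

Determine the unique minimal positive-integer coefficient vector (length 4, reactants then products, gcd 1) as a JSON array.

Coefficients: [3, 4, 5, 6]

Z: 3·4+4·0+5·6 = 42 | 6·7 = 42
B: 3·7+4·1+5·1 = 30 | 6·5 = 30
Q: 3·1+4·7+5·1 = 36 | 6·6 = 36
gcd(3,4,5,6) = 1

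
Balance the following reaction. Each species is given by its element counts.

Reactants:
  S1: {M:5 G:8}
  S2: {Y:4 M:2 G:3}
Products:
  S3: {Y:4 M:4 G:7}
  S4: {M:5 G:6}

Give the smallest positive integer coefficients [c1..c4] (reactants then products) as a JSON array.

Coefficients: [4, 5, 5, 2]

Y: 4·0+5·4 = 20 | 5·4+2·0 = 20
M: 4·5+5·2 = 30 | 5·4+2·5 = 30
G: 4·8+5·3 = 47 | 5·7+2·6 = 47
gcd(4,5,5,2) = 1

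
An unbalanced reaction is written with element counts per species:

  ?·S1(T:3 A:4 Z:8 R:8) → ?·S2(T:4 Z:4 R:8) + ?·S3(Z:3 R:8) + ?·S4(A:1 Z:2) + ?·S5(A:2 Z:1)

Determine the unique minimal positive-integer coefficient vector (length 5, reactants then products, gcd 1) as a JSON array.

Coefficients: [4, 3, 1, 6, 5]

T: 4·3 = 12 | 3·4+1·0+6·0+5·0 = 12
A: 4·4 = 16 | 3·0+1·0+6·1+5·2 = 16
Z: 4·8 = 32 | 3·4+1·3+6·2+5·1 = 32
R: 4·8 = 32 | 3·8+1·8+6·0+5·0 = 32
gcd(4,3,1,6,5) = 1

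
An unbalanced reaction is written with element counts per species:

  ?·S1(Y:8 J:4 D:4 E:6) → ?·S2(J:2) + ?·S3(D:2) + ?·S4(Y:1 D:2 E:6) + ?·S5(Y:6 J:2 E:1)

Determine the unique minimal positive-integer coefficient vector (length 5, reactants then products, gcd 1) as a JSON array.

Y: 5·8 = 40 | 4·0+6·0+4·1+6·6 = 40
J: 5·4 = 20 | 4·2+6·0+4·0+6·2 = 20
D: 5·4 = 20 | 4·0+6·2+4·2+6·0 = 20
E: 5·6 = 30 | 4·0+6·0+4·6+6·1 = 30
gcd(5,4,6,4,6) = 1

Coefficients: [5, 4, 6, 4, 6]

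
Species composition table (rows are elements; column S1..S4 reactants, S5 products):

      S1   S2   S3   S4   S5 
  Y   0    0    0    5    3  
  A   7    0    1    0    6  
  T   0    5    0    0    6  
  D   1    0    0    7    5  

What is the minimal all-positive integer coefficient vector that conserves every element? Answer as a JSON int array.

Coefficients: [4, 6, 2, 3, 5]

Y: 4·0+6·0+2·0+3·5 = 15 | 5·3 = 15
A: 4·7+6·0+2·1+3·0 = 30 | 5·6 = 30
T: 4·0+6·5+2·0+3·0 = 30 | 5·6 = 30
D: 4·1+6·0+2·0+3·7 = 25 | 5·5 = 25
gcd(4,6,2,3,5) = 1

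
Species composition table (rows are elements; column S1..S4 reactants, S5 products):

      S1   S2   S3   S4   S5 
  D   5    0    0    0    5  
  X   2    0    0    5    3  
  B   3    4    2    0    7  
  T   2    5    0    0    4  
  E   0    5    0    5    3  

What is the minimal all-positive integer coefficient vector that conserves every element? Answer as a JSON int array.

Coefficients: [5, 2, 6, 1, 5]

D: 5·5+2·0+6·0+1·0 = 25 | 5·5 = 25
X: 5·2+2·0+6·0+1·5 = 15 | 5·3 = 15
B: 5·3+2·4+6·2+1·0 = 35 | 5·7 = 35
T: 5·2+2·5+6·0+1·0 = 20 | 5·4 = 20
E: 5·0+2·5+6·0+1·5 = 15 | 5·3 = 15
gcd(5,2,6,1,5) = 1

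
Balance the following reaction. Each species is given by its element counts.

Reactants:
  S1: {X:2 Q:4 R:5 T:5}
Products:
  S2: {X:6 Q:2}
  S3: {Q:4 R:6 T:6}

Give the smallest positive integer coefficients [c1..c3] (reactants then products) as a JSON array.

X: 6·2 = 12 | 2·6+5·0 = 12
Q: 6·4 = 24 | 2·2+5·4 = 24
R: 6·5 = 30 | 2·0+5·6 = 30
T: 6·5 = 30 | 2·0+5·6 = 30
gcd(6,2,5) = 1

Coefficients: [6, 2, 5]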